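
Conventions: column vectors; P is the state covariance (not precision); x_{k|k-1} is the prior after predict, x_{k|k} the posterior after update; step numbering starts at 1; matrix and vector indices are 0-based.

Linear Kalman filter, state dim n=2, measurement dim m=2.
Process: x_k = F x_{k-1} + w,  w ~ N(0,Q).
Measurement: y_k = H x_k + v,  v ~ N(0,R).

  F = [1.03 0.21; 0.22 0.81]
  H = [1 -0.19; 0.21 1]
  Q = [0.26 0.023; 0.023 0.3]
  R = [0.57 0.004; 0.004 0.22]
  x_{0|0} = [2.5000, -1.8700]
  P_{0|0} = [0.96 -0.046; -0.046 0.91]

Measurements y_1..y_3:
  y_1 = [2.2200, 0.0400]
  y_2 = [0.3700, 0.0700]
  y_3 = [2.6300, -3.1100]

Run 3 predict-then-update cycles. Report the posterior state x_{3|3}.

step 1: x^-=[2.1823, -0.9647]  P^-=[1.2987 0.3548; 0.3548 0.9271]  S=[1.7673 0.4412; 0.4412 1.3534]  K=[0.6324 0.2575; -0.0911 0.7698]  nu=[-0.1456, 0.5464]  x^+=[2.2309, -0.5308]  P^+=[0.3584 -0.0161; -0.0161 0.1724]
step 2: x^-=[2.1864, 0.0608]  P^-=[0.6409 0.1194; 0.1194 0.4247]  S=[1.1809 0.1725; 0.1725 0.7231]  K=[0.4893 0.2345; -0.0602 0.6364]  nu=[-1.8048, -0.4500]  x^+=[1.1978, -0.1168]  P^+=[0.2789 -0.0050; -0.0050 0.1408]
step 3: x^-=[1.2092, 0.1689]  P^-=[0.5599 0.1057; 0.1057 0.4041]  S=[1.1043 0.1463; 0.1463 0.6932]  K=[0.4590 0.2253; -0.0569 0.6270]  nu=[1.4529, -3.5328]  x^+=[1.0802, -2.1287]  P^+=[0.2618 -0.0036; -0.0036 0.1385]

x_post = [1.0802, -2.1287]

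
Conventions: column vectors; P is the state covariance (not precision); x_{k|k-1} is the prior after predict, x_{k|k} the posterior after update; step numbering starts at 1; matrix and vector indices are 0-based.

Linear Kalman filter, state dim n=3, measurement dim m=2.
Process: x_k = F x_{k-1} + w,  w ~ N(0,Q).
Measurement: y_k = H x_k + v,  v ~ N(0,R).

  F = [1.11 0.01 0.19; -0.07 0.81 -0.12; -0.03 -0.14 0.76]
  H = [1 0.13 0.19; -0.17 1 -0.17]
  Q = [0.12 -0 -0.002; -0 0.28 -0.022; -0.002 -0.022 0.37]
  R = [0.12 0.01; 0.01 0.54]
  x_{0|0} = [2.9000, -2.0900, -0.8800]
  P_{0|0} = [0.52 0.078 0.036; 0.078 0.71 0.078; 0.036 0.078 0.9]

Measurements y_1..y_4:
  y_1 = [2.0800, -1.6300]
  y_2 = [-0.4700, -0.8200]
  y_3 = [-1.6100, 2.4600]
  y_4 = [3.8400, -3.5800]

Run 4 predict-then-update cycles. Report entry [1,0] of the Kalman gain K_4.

step 1: x^-=[3.0309, -1.7903, -0.4632]  P^-=[0.8105 0.0215 0.1262; 0.0215 0.7379 -0.1371; 0.1262 -0.1371 0.8866]  S=[1.0217 -0.0880; -0.0880 1.3736]  K=[0.8153 -0.0480; 0.1377 0.5604; 0.2530 -0.2090]  nu=[-0.6302, 0.5968]  x^+=[2.4885, -1.5427, -0.7473]  P^+=[0.1212 -0.0166 -0.1144; -0.0166 0.3008 -0.0019; -0.1144 -0.0019 0.7520]
step 2: x^-=[2.6048, -1.3341, -0.4266]  P^-=[0.2479 -0.0226 0.0089; -0.0226 0.4891 -0.1197; 0.0089 -0.1197 0.8158]  S=[0.3973 -0.0389; -0.0389 1.1088]  K=[0.6173 -0.0381; 0.0916 0.4662; 0.3517 -0.2221]  nu=[-2.8203, 0.8844]  x^+=[0.8302, -1.1801, -1.6150]  P^+=[0.0931 -0.0143 -0.0926; -0.0143 0.2482 -0.0121; -0.0926 -0.0121 0.7059]
step 3: x^-=[0.6029, -0.8202, -1.0871]  P^-=[0.2209 -0.0225 0.0214; -0.0225 0.4559 -0.1172; 0.0214 -0.1172 0.7894]  S=[0.3736 -0.0398; -0.0398 1.0738]  K=[0.5903 -0.0374; 0.0868 0.4499; 0.3942 -0.2229]  nu=[-1.8997, 3.1979]  x^+=[-0.6382, 0.4536, -2.5489]  P^+=[0.0874 -0.0131 -0.0803; -0.0131 0.2388 -0.0160; -0.0803 -0.0160 0.6710]
step 4: x^-=[-1.1882, 0.7179, -1.9815]  P^-=[0.2177 -0.0226 0.0267; -0.0226 0.4500 -0.1161; 0.0267 -0.1161 0.7693]  S=[0.3716 -0.0403; -0.0403 1.0673]  K=[0.5875 -0.0379; 0.0858 0.4470; 0.4006 -0.2204]  nu=[5.3113, -4.8368]  x^+=[2.1155, -0.9884, 1.2120]  P^+=[0.0861 -0.0128 -0.0755; -0.0128 0.2371 -0.0172; -0.0755 -0.0172 0.6507]

K[1,0] = 0.0858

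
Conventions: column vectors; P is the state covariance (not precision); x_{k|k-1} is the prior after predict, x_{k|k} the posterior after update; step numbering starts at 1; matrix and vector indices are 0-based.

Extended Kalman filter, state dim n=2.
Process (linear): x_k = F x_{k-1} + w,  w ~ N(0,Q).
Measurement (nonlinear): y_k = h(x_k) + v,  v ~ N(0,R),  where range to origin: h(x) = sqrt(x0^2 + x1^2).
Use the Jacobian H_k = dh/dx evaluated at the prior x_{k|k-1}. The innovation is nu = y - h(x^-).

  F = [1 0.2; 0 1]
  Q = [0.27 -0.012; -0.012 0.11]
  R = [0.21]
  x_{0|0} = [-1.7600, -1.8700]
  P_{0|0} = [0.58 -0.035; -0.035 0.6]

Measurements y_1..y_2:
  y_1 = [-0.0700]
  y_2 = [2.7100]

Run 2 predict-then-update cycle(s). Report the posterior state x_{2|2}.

step 1: x^-=[-2.1340, -1.8700]  P^-=[0.8600 0.0730; 0.0730 0.7100]  H_jac=[-0.7521 -0.6591]  S=[1.0772]  K=[-0.6451; -0.4854]  nu=[-2.9074]  x^+=[-0.2584, -0.4589]  P^+=[0.4117 -0.2643; -0.2643 0.4562]
step 2: x^-=[-0.3502, -0.4589]  P^-=[0.5942 -0.1850; -0.1850 0.5662]  H_jac=[-0.6067 -0.7949]  S=[0.6081]  K=[-0.3510; -0.5556]  nu=[2.1328]  x^+=[-1.0988, -1.6439]  P^+=[0.5193 -0.3036; -0.3036 0.3785]

x_post = [-1.0988, -1.6439]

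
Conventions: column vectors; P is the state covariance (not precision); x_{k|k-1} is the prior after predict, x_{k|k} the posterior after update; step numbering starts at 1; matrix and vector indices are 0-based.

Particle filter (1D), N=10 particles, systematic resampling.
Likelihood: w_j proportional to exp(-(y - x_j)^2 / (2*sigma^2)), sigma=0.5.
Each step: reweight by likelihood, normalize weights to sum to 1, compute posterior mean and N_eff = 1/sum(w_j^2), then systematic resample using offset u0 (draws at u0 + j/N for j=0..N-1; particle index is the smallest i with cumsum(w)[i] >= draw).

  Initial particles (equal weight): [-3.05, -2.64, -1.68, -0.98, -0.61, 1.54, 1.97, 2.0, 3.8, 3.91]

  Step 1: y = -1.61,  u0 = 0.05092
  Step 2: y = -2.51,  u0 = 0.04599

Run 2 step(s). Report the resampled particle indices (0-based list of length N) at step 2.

resampled_idx = [0, 0, 0, 0, 1, 2, 3, 4, 5, 6]

step 1: w=[0.0092, 0.0699, 0.5780, 0.2639, 0.0790, 0.0000, 0.0000, 0.0000, 0.0000, 0.0000]  mean=-1.4905  Neff=2.4102  idx=[1, 2, 2, 2, 2, 2, 2, 3, 3, 4]
step 2: w=[0.3869, 0.1009, 0.1009, 0.1009, 0.1009, 0.1009, 0.1009, 0.0037, 0.0037, 0.0003]  mean=-2.0459  Neff=4.7439  idx=[0, 0, 0, 0, 1, 2, 3, 4, 5, 6]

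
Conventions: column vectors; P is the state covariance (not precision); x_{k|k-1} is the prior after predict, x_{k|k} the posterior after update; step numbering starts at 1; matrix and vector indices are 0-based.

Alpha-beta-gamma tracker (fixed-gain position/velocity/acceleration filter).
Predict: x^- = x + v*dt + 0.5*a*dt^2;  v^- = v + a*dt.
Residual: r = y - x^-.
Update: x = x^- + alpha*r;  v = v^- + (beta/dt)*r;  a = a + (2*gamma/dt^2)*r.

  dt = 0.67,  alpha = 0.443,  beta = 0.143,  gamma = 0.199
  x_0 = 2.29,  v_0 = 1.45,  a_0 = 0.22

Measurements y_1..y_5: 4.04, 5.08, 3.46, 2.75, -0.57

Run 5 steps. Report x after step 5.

x_post = 1.7906

step 1: x_pred=3.3109  r=0.7291  x^+=3.6339  v^+=1.7530  a^+=0.8664
step 2: x_pred=5.0029  r=0.0771  x^+=5.0370  v^+=2.3500  a^+=0.9348
step 3: x_pred=6.8214  r=-3.3614  x^+=5.3323  v^+=2.2589  a^+=-2.0454
step 4: x_pred=6.3867  r=-3.6367  x^+=4.7756  v^+=0.1123  a^+=-5.2697
step 5: x_pred=3.6681  r=-4.2381  x^+=1.7906  v^+=-4.3229  a^+=-9.0272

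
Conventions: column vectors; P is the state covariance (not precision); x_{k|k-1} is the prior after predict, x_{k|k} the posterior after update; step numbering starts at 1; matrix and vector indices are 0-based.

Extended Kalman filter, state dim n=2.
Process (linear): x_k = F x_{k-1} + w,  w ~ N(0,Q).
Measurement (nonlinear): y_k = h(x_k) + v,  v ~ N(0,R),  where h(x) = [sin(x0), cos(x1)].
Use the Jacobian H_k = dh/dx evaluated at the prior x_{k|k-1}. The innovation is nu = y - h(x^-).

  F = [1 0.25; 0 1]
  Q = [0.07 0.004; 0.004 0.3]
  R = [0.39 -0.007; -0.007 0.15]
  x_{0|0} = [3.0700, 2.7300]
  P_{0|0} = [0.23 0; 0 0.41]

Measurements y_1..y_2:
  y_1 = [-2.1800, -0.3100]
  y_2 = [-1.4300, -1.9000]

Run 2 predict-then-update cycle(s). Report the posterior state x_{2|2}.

step 1: x^-=[3.7525, 2.7300]  P^-=[0.3256 0.1065; 0.1065 0.7100]  H_jac=[-0.8191 0.0000; 0.0000 -0.4001]  S=[0.6085 0.0279; 0.0279 0.2636]  K=[-0.4330 -0.1158; -0.0944 -1.0674]  nu=[-1.6064, 0.6065]  x^+=[4.3779, 2.2343]  P^+=[0.2052 0.0358; 0.0358 0.3986]
step 2: x^-=[4.9365, 2.2343]  P^-=[0.3180 0.1395; 0.1395 0.6986]  H_jac=[0.2222 0.0000; 0.0000 -0.7878]  S=[0.4057 -0.0314; -0.0314 0.5836]  K=[0.1603 -0.1797; 0.0034 -0.9429]  nu=[-0.4550, -1.2841]  x^+=[5.0943, 3.4435]  P^+=[0.2869 0.0356; 0.0356 0.1795]

x_post = [5.0943, 3.4435]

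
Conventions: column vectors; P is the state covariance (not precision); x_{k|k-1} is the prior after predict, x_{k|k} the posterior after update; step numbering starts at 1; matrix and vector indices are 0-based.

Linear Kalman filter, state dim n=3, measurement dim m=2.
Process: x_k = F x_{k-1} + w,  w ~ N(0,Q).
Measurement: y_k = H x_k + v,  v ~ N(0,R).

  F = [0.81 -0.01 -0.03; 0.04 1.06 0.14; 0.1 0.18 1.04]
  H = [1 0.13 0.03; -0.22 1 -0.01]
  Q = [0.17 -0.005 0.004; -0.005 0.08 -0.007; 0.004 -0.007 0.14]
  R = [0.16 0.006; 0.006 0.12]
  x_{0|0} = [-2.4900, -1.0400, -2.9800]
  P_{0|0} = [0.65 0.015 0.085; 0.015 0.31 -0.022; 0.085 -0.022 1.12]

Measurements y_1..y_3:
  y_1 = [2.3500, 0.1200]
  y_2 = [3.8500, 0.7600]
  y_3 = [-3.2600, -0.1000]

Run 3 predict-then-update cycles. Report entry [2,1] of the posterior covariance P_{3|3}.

step 1: x^-=[-1.9171, -1.6192, -3.5354]  P^-=[0.5931 0.0312 0.0950; 0.0312 0.4470 0.1994; 0.0950 0.1994 1.3779]  S=[0.7773 -0.0323; -0.0323 0.5785]  K=[0.7665 -0.1304; 0.1545 0.7659; 0.2211 0.2971]  nu=[4.5837, 1.2821]  x^+=[1.4292, 0.0708, -2.1408]  P^+=[0.1201 0.0153 -0.0079; 0.0153 0.0967 0.0482; -0.0079 0.0482 1.2931]
step 2: x^-=[1.2212, -0.1675, -2.0708]  P^-=[0.2501 0.0031 -0.0320; 0.0031 0.2297 0.2558; -0.0320 0.2558 1.5599]  S=[0.4163 -0.0088; -0.0088 0.3553]  K=[0.5968 -0.1306; 0.1110 0.6400; 0.1303 0.6990]  nu=[2.7127, 1.1754]  x^+=[2.6866, 0.8861, -0.8958]  P^+=[0.0945 0.0084 -0.0284; 0.0084 0.0802 0.0922; -0.0284 0.0922 1.3808]
step 3: x^-=[2.1941, 0.9213, -0.5034]  P^-=[0.2345 -0.0076 -0.0556; -0.0076 0.2251 0.3131; -0.0556 0.3131 1.6659]  S=[0.3970 -0.0143; -0.0143 0.3535]  K=[0.5790 -0.1425; 0.1012 0.6369; 0.1200 0.8781]  nu=[-5.5588, -0.5436]  x^+=[-0.9468, 0.0127, -1.6476]  P^+=[0.0919 0.0063 -0.0319; 0.0063 0.0795 0.1130; -0.0319 0.1130 1.3907]

P_post[2,1] = 0.1130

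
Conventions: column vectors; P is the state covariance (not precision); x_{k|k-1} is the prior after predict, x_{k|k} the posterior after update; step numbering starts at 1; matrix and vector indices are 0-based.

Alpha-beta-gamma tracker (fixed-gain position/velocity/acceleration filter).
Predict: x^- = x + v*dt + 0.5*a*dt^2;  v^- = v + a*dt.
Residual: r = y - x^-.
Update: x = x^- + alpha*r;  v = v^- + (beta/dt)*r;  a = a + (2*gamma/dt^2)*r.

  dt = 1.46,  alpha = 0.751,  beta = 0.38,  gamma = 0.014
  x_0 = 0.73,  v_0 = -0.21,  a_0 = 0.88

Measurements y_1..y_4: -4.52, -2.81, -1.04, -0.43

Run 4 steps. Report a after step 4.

step 1: x_pred=1.3613  r=-5.8813  x^+=-3.0556  v^+=-0.4560  a^+=0.8027
step 2: x_pred=-2.8657  r=0.0557  x^+=-2.8239  v^+=0.7305  a^+=0.8035
step 3: x_pred=-0.9009  r=-0.1391  x^+=-1.0054  v^+=1.8674  a^+=0.8016
step 4: x_pred=2.5755  r=-3.0055  x^+=0.3184  v^+=2.2556  a^+=0.7622

a_post = 0.7622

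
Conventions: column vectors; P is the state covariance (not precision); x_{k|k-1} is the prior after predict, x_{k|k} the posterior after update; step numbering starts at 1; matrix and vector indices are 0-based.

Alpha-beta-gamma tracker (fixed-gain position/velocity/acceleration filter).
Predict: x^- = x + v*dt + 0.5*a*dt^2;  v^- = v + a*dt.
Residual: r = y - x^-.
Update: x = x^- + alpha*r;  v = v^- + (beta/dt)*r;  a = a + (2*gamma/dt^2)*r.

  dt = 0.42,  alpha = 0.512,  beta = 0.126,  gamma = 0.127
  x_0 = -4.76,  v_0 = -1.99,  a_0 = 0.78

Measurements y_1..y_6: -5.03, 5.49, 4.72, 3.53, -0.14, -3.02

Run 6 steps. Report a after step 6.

step 1: x_pred=-5.5270  r=0.4970  x^+=-5.2725  v^+=-1.5133  a^+=1.4956
step 2: x_pred=-5.7762  r=11.2662  x^+=-0.0079  v^+=2.4947  a^+=17.7180
step 3: x_pred=2.6026  r=2.1174  x^+=3.6867  v^+=10.5715  a^+=20.7668
step 4: x_pred=9.9584  r=-6.4284  x^+=6.6670  v^+=17.3650  a^+=11.5105
step 5: x_pred=14.9756  r=-15.1156  x^+=7.2364  v^+=17.6648  a^+=-10.2545
step 6: x_pred=13.7512  r=-16.7712  x^+=5.1643  v^+=8.3265  a^+=-34.4035

a_post = -34.4035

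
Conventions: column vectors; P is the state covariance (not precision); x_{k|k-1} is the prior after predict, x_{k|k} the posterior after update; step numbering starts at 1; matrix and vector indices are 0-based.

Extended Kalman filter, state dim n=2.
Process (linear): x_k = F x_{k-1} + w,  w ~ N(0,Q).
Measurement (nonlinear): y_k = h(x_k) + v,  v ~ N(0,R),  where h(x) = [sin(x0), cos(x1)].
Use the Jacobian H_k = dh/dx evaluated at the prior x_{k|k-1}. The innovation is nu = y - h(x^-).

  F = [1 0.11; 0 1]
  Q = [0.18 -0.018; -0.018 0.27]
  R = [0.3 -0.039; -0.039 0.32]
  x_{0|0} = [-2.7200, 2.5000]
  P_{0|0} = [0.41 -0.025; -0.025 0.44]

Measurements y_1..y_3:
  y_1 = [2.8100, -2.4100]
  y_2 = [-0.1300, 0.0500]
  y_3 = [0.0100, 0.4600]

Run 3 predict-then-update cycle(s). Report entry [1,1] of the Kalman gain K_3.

K[1,1] = 0.7653

step 1: x^-=[-2.4450, 2.5000]  P^-=[0.5898 0.0054; 0.0054 0.7100]  H_jac=[-0.7670 0.0000; 0.0000 -0.5985]  S=[0.6470 -0.0365; -0.0365 0.5743]  K=[-0.7021 -0.0503; -0.0483 -0.7430]  nu=[3.4516, -1.6089]  x^+=[-4.7874, 3.5285]  P^+=[0.2720 -0.0189; -0.0189 0.3941]
step 2: x^-=[-4.3993, 3.5285]  P^-=[0.4527 0.0065; 0.0065 0.6641]  H_jac=[-0.3080 0.0000; 0.0000 0.3773]  S=[0.3430 -0.0398; -0.0398 0.4145]  K=[-0.4105 -0.0335; 0.0650 0.6107]  nu=[-1.0814, 0.9761]  x^+=[-3.9881, 4.0543]  P^+=[0.3955 0.0140; 0.0140 0.5112]
step 3: x^-=[-3.5421, 4.0543]  P^-=[0.5848 0.0523; 0.0523 0.7812]  H_jac=[-0.9209 0.0000; 0.0000 0.7912]  S=[0.7959 -0.0771; -0.0771 0.8090]  K=[-0.6779 -0.0135; 0.0136 0.7653]  nu=[-0.3799, 1.0716]  x^+=[-3.2990, 4.8692]  P^+=[0.2203 0.0280; 0.0280 0.3089]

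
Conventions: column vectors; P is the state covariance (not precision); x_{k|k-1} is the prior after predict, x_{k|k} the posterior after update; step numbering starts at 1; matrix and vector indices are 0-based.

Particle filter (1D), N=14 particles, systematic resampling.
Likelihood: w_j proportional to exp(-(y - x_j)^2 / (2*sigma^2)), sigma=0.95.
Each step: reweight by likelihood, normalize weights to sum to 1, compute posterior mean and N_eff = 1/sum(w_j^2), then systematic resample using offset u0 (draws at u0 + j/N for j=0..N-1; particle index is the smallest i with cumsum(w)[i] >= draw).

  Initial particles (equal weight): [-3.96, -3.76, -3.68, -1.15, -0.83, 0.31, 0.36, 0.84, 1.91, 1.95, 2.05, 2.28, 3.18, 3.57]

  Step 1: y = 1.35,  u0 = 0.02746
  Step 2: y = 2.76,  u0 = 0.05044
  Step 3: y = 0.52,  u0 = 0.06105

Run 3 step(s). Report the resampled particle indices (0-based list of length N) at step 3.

resampled_idx = [0, 0, 0, 1, 2, 3, 4, 5, 6, 7, 8, 10, 11, 13]

step 1: w=[0.0000, 0.0000, 0.0000, 0.0058, 0.0134, 0.1024, 0.1084, 0.1615, 0.1568, 0.1528, 0.1422, 0.1155, 0.0292, 0.0122]  mean=1.4768  Neff=7.6351  idx=[5, 5, 6, 7, 7, 7, 8, 8, 9, 9, 10, 10, 11, 11]
step 2: w=[0.0055, 0.0055, 0.0063, 0.0199, 0.0199, 0.0199, 0.1030, 0.1030, 0.1069, 0.1069, 0.1163, 0.1163, 0.1353, 0.1353]  mean=1.9597  Neff=9.1755  idx=[4, 6, 7, 7, 8, 9, 9, 10, 11, 11, 12, 12, 13, 13]
step 3: w=[0.2110, 0.0766, 0.0766, 0.0766, 0.0719, 0.0719, 0.0719, 0.0610, 0.0610, 0.0610, 0.0401, 0.0401, 0.0401, 0.0401]  mean=1.7779  Neff=10.5024  idx=[0, 0, 0, 1, 2, 3, 4, 5, 6, 7, 8, 10, 11, 13]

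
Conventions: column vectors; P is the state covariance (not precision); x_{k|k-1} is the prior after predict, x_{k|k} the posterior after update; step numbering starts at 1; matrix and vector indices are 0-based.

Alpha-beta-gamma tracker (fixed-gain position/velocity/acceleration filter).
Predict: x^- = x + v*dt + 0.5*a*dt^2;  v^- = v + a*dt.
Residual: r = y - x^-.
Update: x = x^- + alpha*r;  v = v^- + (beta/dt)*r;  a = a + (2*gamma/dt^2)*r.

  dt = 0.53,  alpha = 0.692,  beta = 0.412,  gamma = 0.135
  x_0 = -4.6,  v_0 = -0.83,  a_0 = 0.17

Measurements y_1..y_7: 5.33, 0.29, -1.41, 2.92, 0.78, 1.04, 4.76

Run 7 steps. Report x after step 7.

x_post = 2.6856

step 1: x_pred=-5.0160  r=10.3460  x^+=2.1434  v^+=7.3027  a^+=10.1146
step 2: x_pred=7.4344  r=-7.1444  x^+=2.4905  v^+=7.1096  a^+=3.2474
step 3: x_pred=6.7147  r=-8.1247  x^+=1.0924  v^+=2.5149  a^+=-4.5620
step 4: x_pred=1.7846  r=1.1354  x^+=2.5703  v^+=0.9797  a^+=-3.4707
step 5: x_pred=2.6021  r=-1.8221  x^+=1.3412  v^+=-2.2762  a^+=-5.2220
step 6: x_pred=-0.5986  r=1.6386  x^+=0.5353  v^+=-3.7701  a^+=-3.6470
step 7: x_pred=-1.9750  r=6.7350  x^+=2.6856  v^+=-0.4674  a^+=2.8267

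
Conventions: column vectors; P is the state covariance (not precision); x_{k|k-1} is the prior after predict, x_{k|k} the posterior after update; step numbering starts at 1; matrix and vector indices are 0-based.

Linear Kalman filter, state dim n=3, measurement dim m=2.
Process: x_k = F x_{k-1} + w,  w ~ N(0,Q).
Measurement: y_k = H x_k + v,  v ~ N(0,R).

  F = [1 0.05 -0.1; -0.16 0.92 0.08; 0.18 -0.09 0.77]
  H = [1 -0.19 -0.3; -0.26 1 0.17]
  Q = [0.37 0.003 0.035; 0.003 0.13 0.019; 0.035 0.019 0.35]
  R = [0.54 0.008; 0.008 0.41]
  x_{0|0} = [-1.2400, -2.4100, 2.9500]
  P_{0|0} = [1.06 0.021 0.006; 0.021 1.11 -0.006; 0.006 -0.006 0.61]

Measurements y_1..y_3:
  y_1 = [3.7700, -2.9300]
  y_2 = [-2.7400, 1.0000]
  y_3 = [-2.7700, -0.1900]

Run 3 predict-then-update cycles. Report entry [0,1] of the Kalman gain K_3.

step 1: x^-=[-1.6555, -1.7828, 2.2652]  P^-=[1.4398 -0.1002 0.1764; -0.1002 1.0933 -0.0669; 0.1764 -0.0669 0.7568]  S=[2.0120 -0.6518; -0.6518 1.6363]  K=[0.7013 0.0077; 0.0876 0.7121; -0.0181 0.0025]  nu=[5.7663, -1.9627]  x^+=[2.3731, -2.6751, 2.1562]  P^+=[0.4573 0.0932 0.2029; 0.0932 0.3296 -0.0749; 0.2029 -0.0749 0.7561]
step 2: x^-=[2.0238, -2.6683, 2.3282]  P^-=[0.8052 0.0500 0.1991; 0.0500 0.3819 -0.0327; 0.1991 -0.0327 0.8794]  S=[1.2960 -0.2061; -0.2061 0.8170]  K=[0.5662 -0.0108; 0.0634 0.4607; -0.0339 0.0710]  nu=[-4.5723, 3.7987]  x^+=[-0.6061, -1.2082, 2.7529]  P^+=[0.3871 0.0611 0.2329; 0.0611 0.2153 -0.0590; 0.2329 -0.0590 0.8728]
step 3: x^-=[-0.9418, -0.7943, 2.1194]  P^-=[0.7265 0.0273 0.2039; 0.0273 0.2951 -0.0119; 0.2039 -0.0119 0.9525]  S=[1.2288 -0.2024; -0.2024 0.7455]  K=[0.5330 -0.0256; 0.0447 0.3957; -0.0454 0.1178]  nu=[-1.3433, -0.0008]  x^+=[-1.6578, -0.8546, 2.1802]  P^+=[0.3714 0.0480 0.2488; 0.0480 0.1830 -0.0467; 0.2488 -0.0467 0.9375]

K[0,1] = -0.0256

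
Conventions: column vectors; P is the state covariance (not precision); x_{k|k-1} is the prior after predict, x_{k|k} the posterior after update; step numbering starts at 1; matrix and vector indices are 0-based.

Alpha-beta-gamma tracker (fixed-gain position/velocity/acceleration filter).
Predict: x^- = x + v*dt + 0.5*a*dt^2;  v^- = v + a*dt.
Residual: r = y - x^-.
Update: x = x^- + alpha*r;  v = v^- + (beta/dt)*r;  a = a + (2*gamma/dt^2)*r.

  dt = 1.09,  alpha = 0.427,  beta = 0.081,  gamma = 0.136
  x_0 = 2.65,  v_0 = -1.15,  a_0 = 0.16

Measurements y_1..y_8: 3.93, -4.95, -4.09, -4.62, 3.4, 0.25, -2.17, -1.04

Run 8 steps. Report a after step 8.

step 1: x_pred=1.4915  r=2.4385  x^+=2.5328  v^+=-0.7944  a^+=0.7183
step 2: x_pred=2.0936  r=-7.0436  x^+=-0.9140  v^+=-0.5349  a^+=-0.8943
step 3: x_pred=-2.0284  r=-2.0616  x^+=-2.9087  v^+=-1.6629  a^+=-1.3663
step 4: x_pred=-5.5329  r=0.9129  x^+=-5.1431  v^+=-3.0843  a^+=-1.1573
step 5: x_pred=-9.1924  r=12.5924  x^+=-3.8155  v^+=-3.4100  a^+=1.7256
step 6: x_pred=-6.5072  r=6.7572  x^+=-3.6219  v^+=-1.0269  a^+=3.2726
step 7: x_pred=-2.7972  r=0.6272  x^+=-2.5294  v^+=2.5868  a^+=3.4161
step 8: x_pred=2.3196  r=-3.3596  x^+=0.8850  v^+=6.0607  a^+=2.6470

a_post = 2.6470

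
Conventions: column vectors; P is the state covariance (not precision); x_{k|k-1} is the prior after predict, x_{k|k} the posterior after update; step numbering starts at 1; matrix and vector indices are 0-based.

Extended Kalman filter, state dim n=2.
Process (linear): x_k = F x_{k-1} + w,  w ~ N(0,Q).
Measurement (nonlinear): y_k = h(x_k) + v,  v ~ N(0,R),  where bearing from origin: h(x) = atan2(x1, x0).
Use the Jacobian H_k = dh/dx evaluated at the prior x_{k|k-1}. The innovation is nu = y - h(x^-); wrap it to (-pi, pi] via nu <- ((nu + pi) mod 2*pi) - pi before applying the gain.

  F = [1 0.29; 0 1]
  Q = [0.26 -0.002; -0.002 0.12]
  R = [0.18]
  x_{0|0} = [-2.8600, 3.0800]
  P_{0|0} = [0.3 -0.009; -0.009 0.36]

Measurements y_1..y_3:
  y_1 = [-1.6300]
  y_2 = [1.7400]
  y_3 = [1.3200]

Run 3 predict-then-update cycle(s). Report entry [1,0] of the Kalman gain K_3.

step 1: x^-=[-1.9668, 3.0800]  P^-=[0.5851 0.0934; 0.0934 0.4800]  H_jac=[-0.2306 -0.1473]  S=[0.2279]  K=[-0.6525; -0.4047]  nu=[2.5141]  x^+=[-3.6072, 2.0624]  P^+=[0.4880 0.0332; 0.0332 0.4427]
step 2: x^-=[-3.0091, 2.0624]  P^-=[0.8045 0.1596; 0.1596 0.5627]  H_jac=[-0.1550 -0.2261]  S=[0.2393]  K=[-0.6719; -0.6351]  nu=[-0.8007]  x^+=[-2.4711, 2.5710]  P^+=[0.6965 0.0575; 0.0575 0.4662]
step 3: x^-=[-1.7255, 2.5710]  P^-=[1.0291 0.1907; 0.1907 0.5862]  H_jac=[-0.2682 -0.1800]  S=[0.2914]  K=[-1.0648; -0.5375]  nu=[-0.8419]  x^+=[-0.8291, 3.0235]  P^+=[0.6987 0.0239; 0.0239 0.5020]

K[1,0] = -0.5375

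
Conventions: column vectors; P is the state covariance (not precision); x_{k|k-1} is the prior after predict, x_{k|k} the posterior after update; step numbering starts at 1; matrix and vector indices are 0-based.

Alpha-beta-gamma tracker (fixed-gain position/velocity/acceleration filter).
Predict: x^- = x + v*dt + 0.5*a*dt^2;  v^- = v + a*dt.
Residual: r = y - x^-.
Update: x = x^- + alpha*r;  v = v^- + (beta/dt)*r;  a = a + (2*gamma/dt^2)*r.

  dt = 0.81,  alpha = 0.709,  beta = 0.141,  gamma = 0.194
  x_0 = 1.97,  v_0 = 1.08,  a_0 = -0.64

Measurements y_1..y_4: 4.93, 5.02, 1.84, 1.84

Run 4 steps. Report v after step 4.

v_post = -0.8970

step 1: x_pred=2.6348  r=2.2952  x^+=4.2621  v^+=0.9611  a^+=0.7173
step 2: x_pred=5.2759  r=-0.2559  x^+=5.0945  v^+=1.4976  a^+=0.5659
step 3: x_pred=6.4932  r=-4.6532  x^+=3.1941  v^+=1.1460  a^+=-2.1858
step 4: x_pred=3.4053  r=-1.5653  x^+=2.2955  v^+=-0.8970  a^+=-3.1115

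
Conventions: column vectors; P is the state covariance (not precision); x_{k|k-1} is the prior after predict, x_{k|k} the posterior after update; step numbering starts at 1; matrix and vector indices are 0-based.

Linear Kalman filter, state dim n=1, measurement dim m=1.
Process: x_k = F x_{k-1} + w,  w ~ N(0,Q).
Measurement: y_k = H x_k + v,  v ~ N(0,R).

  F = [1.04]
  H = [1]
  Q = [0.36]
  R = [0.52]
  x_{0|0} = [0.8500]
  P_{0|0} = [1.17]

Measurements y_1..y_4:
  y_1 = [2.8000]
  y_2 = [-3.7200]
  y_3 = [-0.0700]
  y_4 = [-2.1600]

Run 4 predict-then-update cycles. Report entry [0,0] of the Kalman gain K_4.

K[0,0] = 0.5675

step 1: x^-=[0.8840]  P^-=[1.6255]  S=[2.1455]  K=[0.7576]  nu=[1.9160]  x^+=[2.3356]  P^+=[0.3940]
step 2: x^-=[2.4290]  P^-=[0.7861]  S=[1.3061]  K=[0.6019]  nu=[-6.1490]  x^+=[-1.2719]  P^+=[0.3130]
step 3: x^-=[-1.3228]  P^-=[0.6985]  S=[1.2185]  K=[0.5733]  nu=[1.2528]  x^+=[-0.6046]  P^+=[0.2981]
step 4: x^-=[-0.6288]  P^-=[0.6824]  S=[1.2024]  K=[0.5675]  nu=[-1.5312]  x^+=[-1.4978]  P^+=[0.2951]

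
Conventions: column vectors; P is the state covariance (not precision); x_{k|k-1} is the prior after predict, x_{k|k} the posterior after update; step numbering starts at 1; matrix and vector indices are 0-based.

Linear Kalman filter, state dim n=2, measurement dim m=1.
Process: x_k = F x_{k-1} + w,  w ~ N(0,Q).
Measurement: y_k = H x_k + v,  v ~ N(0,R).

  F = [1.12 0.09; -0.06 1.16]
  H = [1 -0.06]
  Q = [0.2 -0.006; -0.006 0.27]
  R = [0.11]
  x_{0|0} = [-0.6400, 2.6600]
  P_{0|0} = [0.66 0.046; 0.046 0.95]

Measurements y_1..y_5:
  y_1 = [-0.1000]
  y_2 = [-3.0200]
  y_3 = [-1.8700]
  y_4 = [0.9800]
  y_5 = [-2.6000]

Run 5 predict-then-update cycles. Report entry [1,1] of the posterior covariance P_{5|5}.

step 1: x^-=[-0.4774, 3.1240]  P^-=[1.0449 0.1083; 0.1083 1.5443]  S=[1.1474]  K=[0.9050; 0.0137]  nu=[0.5648]  x^+=[0.0338, 3.1317]  P^+=[0.1052 0.0941; 0.0941 1.5441]
step 2: x^-=[0.3197, 3.6308]  P^-=[0.3634 0.2699; 0.2699 2.3350]  S=[0.4495]  K=[0.7726; 0.2889]  nu=[-3.1218]  x^+=[-2.0922, 2.7289]  P^+=[0.0952 0.1696; 0.1696 2.2975]
step 3: x^-=[-2.0977, 3.2911]  P^-=[0.3722 0.4469; 0.4469 3.3382]  S=[0.4406]  K=[0.7839; 0.5598]  nu=[0.4252]  x^+=[-1.7644, 3.5291]  P^+=[0.1014 0.2536; 0.2536 3.2001]
step 4: x^-=[-1.6585, 4.1996]  P^-=[0.4043 0.6494; 0.6494 4.5412]  S=[0.4527]  K=[0.8070; 0.8325]  nu=[2.8905]  x^+=[0.6740, 6.6060]  P^+=[0.1095 0.3452; 0.3452 4.2274]
step 5: x^-=[1.3495, 7.6225]  P^-=[0.4412 0.8746; 0.8746 5.9107]  S=[0.4675]  K=[0.8314; 1.1123]  nu=[-3.4921]  x^+=[-1.5540, 3.7383]  P^+=[0.1180 0.4423; 0.4423 5.3324]

P_post[1,1] = 5.3324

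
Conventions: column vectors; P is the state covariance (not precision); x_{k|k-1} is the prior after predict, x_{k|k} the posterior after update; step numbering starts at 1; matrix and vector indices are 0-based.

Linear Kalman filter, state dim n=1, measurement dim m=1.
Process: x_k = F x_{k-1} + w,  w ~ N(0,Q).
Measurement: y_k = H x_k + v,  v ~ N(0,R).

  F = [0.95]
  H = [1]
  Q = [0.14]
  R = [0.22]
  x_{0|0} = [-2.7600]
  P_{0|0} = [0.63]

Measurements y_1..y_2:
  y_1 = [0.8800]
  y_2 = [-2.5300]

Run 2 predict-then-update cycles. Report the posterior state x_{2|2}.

step 1: x^-=[-2.6220]  P^-=[0.7086]  S=[0.9286]  K=[0.7631]  nu=[3.5020]  x^+=[0.0503]  P^+=[0.1679]
step 2: x^-=[0.0478]  P^-=[0.2915]  S=[0.5115]  K=[0.5699]  nu=[-2.5778]  x^+=[-1.4213]  P^+=[0.1254]

x_post = [-1.4213]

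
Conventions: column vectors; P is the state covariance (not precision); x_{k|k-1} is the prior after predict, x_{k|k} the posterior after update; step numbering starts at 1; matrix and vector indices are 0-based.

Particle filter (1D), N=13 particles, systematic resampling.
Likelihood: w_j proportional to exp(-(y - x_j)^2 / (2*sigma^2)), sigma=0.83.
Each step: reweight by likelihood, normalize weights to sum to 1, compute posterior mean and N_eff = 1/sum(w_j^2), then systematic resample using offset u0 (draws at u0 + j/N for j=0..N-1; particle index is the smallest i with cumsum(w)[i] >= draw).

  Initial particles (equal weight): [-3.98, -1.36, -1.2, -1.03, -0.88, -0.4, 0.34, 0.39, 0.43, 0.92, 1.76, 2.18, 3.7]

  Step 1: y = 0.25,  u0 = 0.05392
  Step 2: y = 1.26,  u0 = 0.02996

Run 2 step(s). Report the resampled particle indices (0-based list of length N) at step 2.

step 1: w=[0.0000, 0.0265, 0.0379, 0.0530, 0.0689, 0.1281, 0.1731, 0.1717, 0.1701, 0.1257, 0.0333, 0.0117, 0.0000]  mean=0.1507  Neff=7.6031  idx=[2, 4, 5, 5, 6, 6, 7, 7, 8, 8, 8, 9, 10]
step 2: w=[0.0020, 0.0059, 0.0221, 0.0221, 0.0883, 0.0883, 0.0942, 0.0942, 0.0990, 0.0990, 0.0990, 0.1500, 0.1361]  mean=0.6134  Neff=9.5463  idx=[2, 4, 5, 6, 7, 7, 8, 9, 10, 11, 11, 12, 12]

resampled_idx = [2, 4, 5, 6, 7, 7, 8, 9, 10, 11, 11, 12, 12]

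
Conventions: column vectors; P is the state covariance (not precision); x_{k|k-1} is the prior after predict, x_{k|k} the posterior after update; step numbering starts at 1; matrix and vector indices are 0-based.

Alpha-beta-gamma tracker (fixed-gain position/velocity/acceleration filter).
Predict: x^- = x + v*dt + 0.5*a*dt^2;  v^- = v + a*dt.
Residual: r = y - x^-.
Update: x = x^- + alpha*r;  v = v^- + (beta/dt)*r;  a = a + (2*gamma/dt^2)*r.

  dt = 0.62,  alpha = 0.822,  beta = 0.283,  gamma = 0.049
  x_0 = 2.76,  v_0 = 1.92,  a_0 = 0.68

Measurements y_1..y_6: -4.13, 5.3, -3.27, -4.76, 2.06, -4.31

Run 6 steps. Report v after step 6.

step 1: x_pred=4.0811  r=-8.2111  x^+=-2.6684  v^+=-1.4064  a^+=-1.4134
step 2: x_pred=-3.8120  r=9.1120  x^+=3.6781  v^+=1.8765  a^+=0.9097
step 3: x_pred=5.0164  r=-8.2864  x^+=-1.7950  v^+=-1.3418  a^+=-1.2029
step 4: x_pred=-2.8581  r=-1.9019  x^+=-4.4215  v^+=-2.9557  a^+=-1.6877
step 5: x_pred=-6.5784  r=8.6384  x^+=0.5224  v^+=-0.0591  a^+=0.5146
step 6: x_pred=0.5846  r=-4.8946  x^+=-3.4388  v^+=-1.9742  a^+=-0.7333

v_post = -1.9742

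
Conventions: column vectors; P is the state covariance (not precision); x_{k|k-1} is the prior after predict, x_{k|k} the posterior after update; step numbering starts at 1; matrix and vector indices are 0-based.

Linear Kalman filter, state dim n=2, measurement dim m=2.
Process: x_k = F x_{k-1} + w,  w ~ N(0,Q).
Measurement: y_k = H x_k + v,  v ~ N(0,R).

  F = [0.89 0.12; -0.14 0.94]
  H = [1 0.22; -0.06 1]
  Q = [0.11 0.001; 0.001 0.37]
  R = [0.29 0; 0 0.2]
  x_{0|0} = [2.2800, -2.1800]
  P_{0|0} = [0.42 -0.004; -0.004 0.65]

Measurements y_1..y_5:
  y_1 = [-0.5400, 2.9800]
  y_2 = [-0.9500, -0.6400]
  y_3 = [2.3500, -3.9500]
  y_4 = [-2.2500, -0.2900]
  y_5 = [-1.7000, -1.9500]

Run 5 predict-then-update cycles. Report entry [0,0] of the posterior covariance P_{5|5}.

step 1: x^-=[1.7676, -2.3684]  P^-=[0.4512 0.0187; 0.0187 0.9536]  S=[0.7956 0.2012; 0.2012 1.1530]  K=[0.6006 -0.1121; 0.0819 0.8118]  nu=[-1.7866, 5.4545]  x^+=[0.0833, 1.9132]  P^+=[0.1768 -0.0118; -0.0118 0.1617]
step 2: x^-=[0.3037, 1.7868]  P^-=[0.2498 -0.0125; -0.0125 0.5194]  S=[0.5595 0.0870; 0.0870 0.7218]  K=[0.4561 -0.0930; 0.0713 0.7120]  nu=[-1.6468, -2.4085]  x^+=[-0.2234, -0.0456]  P^+=[0.1346 -0.0105; -0.0105 0.1418]
step 3: x^-=[-0.2043, -0.0116]  P^-=[0.2164 -0.0084; -0.0084 0.5007]  S=[0.5269 0.0889; 0.0889 0.7025]  K=[0.4213 -0.0837; 0.0743 0.7041]  nu=[2.5568, -3.9507]  x^+=[1.2037, -2.6030]  P^+=[0.1242 -0.0093; -0.0093 0.1403]
step 4: x^-=[0.7590, -2.6153]  P^-=[0.2084 -0.0063; -0.0063 0.4988]  S=[0.5198 0.0910; 0.0910 0.7003]  K=[0.4124 -0.0804; 0.0759 0.7029]  nu=[-2.4336, 2.3709]  x^+=[-0.4353, -1.1335]  P^+=[0.1215 -0.0088; -0.0088 0.1401]
step 5: x^-=[-0.5235, -1.0046]  P^-=[0.2064 -0.0056; -0.0056 0.4985]  S=[0.5181 0.0918; 0.0918 0.6999]  K=[0.4101 -0.0794; 0.0764 0.7027]  nu=[-0.9555, -0.9768]  x^+=[-0.8378, -1.7640]  P^+=[0.1208 -0.0086; -0.0086 0.1400]

P_post[0,0] = 0.1208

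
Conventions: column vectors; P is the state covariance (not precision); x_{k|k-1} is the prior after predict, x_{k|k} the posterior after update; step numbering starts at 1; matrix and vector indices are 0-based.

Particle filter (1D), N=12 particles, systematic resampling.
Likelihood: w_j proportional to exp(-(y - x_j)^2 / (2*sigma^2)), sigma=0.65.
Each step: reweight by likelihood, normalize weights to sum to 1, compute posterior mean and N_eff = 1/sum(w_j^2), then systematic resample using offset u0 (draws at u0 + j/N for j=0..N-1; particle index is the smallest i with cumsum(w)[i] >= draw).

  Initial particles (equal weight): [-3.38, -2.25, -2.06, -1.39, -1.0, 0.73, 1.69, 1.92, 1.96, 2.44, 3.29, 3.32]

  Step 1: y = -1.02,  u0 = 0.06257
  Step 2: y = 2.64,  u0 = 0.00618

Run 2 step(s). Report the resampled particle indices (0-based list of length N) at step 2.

resampled_idx = [3, 6, 6, 7, 7, 8, 8, 9, 9, 10, 11, 11]

step 1: w=[0.0006, 0.0718, 0.1197, 0.3661, 0.4302, 0.0115, 0.0001, 0.0000, 0.0000, 0.0000, 0.0000, 0.0000]  mean=-1.3407  Neff=2.9522  idx=[1, 2, 3, 3, 3, 3, 4, 4, 4, 4, 4, 4]
step 2: w=[0.0000, 0.0000, 0.0047, 0.0047, 0.0047, 0.0047, 0.1635, 0.1635, 0.1635, 0.1635, 0.1635, 0.1635]  mean=-1.0074  Neff=6.2309  idx=[3, 6, 6, 7, 7, 8, 8, 9, 9, 10, 11, 11]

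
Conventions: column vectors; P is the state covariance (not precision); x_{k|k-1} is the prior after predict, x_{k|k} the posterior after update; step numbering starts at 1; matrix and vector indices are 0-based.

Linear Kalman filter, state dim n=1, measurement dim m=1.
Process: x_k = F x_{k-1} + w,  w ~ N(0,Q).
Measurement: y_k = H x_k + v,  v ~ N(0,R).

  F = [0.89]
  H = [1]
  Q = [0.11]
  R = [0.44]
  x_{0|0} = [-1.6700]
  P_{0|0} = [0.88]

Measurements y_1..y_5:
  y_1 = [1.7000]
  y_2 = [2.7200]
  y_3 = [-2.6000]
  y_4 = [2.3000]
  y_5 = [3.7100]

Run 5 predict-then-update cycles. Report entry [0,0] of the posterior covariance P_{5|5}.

step 1: x^-=[-1.4863]  P^-=[0.8070]  S=[1.2470]  K=[0.6472]  nu=[3.1863]  x^+=[0.5758]  P^+=[0.2848]
step 2: x^-=[0.5124]  P^-=[0.3356]  S=[0.7756]  K=[0.4327]  nu=[2.2076]  x^+=[1.4676]  P^+=[0.1904]
step 3: x^-=[1.3061]  P^-=[0.2608]  S=[0.7008]  K=[0.3721]  nu=[-3.9061]  x^+=[-0.1475]  P^+=[0.1637]
step 4: x^-=[-0.1313]  P^-=[0.2397]  S=[0.6797]  K=[0.3527]  nu=[2.4313]  x^+=[0.7261]  P^+=[0.1552]
step 5: x^-=[0.6463]  P^-=[0.2329]  S=[0.6729]  K=[0.3461]  nu=[3.0637]  x^+=[1.7067]  P^+=[0.1523]

P_post[0,0] = 0.1523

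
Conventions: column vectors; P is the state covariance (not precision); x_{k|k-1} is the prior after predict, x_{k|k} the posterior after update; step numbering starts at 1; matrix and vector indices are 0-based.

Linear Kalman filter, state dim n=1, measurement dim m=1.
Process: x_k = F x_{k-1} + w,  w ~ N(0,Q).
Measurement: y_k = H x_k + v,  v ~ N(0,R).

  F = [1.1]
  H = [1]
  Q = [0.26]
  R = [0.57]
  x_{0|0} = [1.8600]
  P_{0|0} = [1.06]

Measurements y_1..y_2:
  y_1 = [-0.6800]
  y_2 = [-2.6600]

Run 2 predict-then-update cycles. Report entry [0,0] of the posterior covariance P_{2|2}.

P_post[0,0] = 0.3264

step 1: x^-=[2.0460]  P^-=[1.5426]  S=[2.1126]  K=[0.7302]  nu=[-2.7260]  x^+=[0.0555]  P^+=[0.4162]
step 2: x^-=[0.0611]  P^-=[0.7636]  S=[1.3336]  K=[0.5726]  nu=[-2.7211]  x^+=[-1.4970]  P^+=[0.3264]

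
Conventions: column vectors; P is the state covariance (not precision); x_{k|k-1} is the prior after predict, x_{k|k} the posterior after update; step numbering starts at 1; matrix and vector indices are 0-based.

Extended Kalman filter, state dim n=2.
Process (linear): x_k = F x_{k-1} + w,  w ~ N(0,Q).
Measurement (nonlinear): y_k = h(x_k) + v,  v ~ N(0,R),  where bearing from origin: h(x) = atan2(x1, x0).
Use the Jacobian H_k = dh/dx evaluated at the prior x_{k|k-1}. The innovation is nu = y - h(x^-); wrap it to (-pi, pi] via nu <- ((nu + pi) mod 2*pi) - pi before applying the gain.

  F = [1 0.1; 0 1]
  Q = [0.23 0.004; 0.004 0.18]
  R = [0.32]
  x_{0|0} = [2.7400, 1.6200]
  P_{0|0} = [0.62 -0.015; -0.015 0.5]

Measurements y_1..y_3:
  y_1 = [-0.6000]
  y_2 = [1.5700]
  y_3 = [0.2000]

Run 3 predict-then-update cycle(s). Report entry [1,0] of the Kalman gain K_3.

K[1,0] = 0.4548

step 1: x^-=[2.9020, 1.6200]  P^-=[0.8520 0.0390; 0.0390 0.6800]  H_jac=[-0.1467 0.2627]  S=[0.3823]  K=[-0.3001; 0.4524]  nu=[-1.1091]  x^+=[3.2348, 1.1182]  P^+=[0.8176 0.0909; 0.0909 0.6018]
step 2: x^-=[3.3467, 1.1182]  P^-=[1.0718 0.1551; 0.1551 0.7818]  H_jac=[-0.0898 0.2688]  S=[0.3776]  K=[-0.1445; 0.5196]  nu=[1.2475]  x^+=[3.1664, 1.7664]  P^+=[1.0639 0.1834; 0.1834 0.6798]
step 3: x^-=[3.3430, 1.7664]  P^-=[1.3374 0.2554; 0.2554 0.8598]  H_jac=[-0.1236 0.2338]  S=[0.3727]  K=[-0.2831; 0.4548]  nu=[-0.2861]  x^+=[3.4240, 1.6363]  P^+=[1.3075 0.3034; 0.3034 0.7827]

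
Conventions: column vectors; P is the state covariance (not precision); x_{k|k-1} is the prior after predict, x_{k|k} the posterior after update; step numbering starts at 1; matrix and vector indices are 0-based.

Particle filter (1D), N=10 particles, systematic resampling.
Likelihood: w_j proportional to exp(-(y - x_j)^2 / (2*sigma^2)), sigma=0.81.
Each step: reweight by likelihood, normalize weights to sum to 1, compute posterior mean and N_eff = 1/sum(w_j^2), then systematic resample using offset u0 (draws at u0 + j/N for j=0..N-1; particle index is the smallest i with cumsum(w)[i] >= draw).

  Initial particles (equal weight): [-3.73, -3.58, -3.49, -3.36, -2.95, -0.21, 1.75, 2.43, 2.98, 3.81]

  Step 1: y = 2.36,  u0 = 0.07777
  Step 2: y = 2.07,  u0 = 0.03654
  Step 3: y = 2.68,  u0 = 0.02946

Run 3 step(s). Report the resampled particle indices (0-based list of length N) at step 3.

step 1: w=[0.0000, 0.0000, 0.0000, 0.0000, 0.0000, 0.0024, 0.2786, 0.3685, 0.2760, 0.0745]  mean=2.4888  Neff=3.3883  idx=[6, 6, 6, 7, 7, 7, 8, 8, 8, 9]
step 2: w=[0.1287, 0.1287, 0.1287, 0.1260, 0.1260, 0.1260, 0.0740, 0.0740, 0.0740, 0.0138]  mean=2.3087  Neff=8.7759  idx=[0, 1, 1, 2, 3, 4, 4, 5, 6, 8]
step 3: w=[0.0667, 0.0667, 0.0667, 0.0667, 0.1230, 0.1230, 0.1230, 0.1230, 0.1205, 0.1205]  mean=2.3810  Neff=9.3126  idx=[0, 1, 3, 4, 5, 6, 6, 7, 8, 9]

resampled_idx = [0, 1, 3, 4, 5, 6, 6, 7, 8, 9]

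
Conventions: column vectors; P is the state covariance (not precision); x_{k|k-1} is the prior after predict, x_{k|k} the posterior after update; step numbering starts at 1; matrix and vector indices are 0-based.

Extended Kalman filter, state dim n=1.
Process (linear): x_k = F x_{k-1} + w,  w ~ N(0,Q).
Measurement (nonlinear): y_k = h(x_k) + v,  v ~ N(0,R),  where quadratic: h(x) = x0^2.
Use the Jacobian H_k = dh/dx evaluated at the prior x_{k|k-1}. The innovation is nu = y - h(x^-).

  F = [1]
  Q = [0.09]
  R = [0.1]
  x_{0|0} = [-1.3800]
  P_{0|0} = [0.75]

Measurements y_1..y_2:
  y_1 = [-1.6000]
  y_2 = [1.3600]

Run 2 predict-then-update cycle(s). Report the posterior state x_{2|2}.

x_post = [-0.4655]

step 1: x^-=[-1.3800]  P^-=[0.8400]  H_jac=[-2.7600]  S=[6.4988]  K=[-0.3567]  nu=[-3.5044]  x^+=[-0.1298]  P^+=[0.0129]
step 2: x^-=[-0.1298]  P^-=[0.1029]  H_jac=[-0.2597]  S=[0.1069]  K=[-0.2499]  nu=[1.3431]  x^+=[-0.4655]  P^+=[0.0962]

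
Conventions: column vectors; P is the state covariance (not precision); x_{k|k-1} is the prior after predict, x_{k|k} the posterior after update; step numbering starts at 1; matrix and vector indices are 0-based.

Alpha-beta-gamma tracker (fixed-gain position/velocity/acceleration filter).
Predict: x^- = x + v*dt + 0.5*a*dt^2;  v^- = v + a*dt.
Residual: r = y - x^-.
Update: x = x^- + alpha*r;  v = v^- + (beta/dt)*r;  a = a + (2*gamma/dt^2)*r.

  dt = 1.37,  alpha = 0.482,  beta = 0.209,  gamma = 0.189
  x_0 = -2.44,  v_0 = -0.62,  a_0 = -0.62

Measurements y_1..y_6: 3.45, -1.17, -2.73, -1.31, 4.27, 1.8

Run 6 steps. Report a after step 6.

a_post = 0.1504

step 1: x_pred=-3.8712  r=7.3212  x^+=-0.3424  v^+=-0.3525  a^+=0.8545
step 2: x_pred=-0.0235  r=-1.1465  x^+=-0.5761  v^+=0.6432  a^+=0.6236
step 3: x_pred=0.8903  r=-3.6203  x^+=-0.8547  v^+=0.9452  a^+=-0.1055
step 4: x_pred=0.3412  r=-1.6512  x^+=-0.4547  v^+=0.5487  a^+=-0.4381
step 5: x_pred=-0.1141  r=4.3841  x^+=1.9990  v^+=0.6173  a^+=0.4449
step 6: x_pred=3.2623  r=-1.4623  x^+=2.5575  v^+=1.0037  a^+=0.1504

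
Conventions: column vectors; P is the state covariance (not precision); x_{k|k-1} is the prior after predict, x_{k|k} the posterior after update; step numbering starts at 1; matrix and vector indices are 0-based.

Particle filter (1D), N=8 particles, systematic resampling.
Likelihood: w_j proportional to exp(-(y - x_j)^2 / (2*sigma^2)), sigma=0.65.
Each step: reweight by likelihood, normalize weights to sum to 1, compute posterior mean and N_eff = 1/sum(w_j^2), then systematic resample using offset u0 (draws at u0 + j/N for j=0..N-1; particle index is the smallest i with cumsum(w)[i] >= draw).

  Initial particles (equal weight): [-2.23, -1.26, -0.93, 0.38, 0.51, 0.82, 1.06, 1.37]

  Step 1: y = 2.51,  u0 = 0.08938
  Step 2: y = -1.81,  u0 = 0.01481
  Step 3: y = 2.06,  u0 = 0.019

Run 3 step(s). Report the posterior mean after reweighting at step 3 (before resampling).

step 1: w=[0.0000, 0.0000, 0.0000, 0.0135, 0.0255, 0.0986, 0.2405, 0.6220]  mean=1.2060  Neff=2.1967  idx=[5, 6, 6, 7, 7, 7, 7, 7]
step 2: w=[0.6522, 0.1368, 0.1368, 0.0149, 0.0149, 0.0149, 0.0149, 0.0149]  mean=0.9265  Neff=2.1558  idx=[0, 0, 0, 0, 0, 0, 1, 2]
step 3: w=[0.1023, 0.1023, 0.1023, 0.1023, 0.1023, 0.1023, 0.1932, 0.1932]  mean=0.9127  Neff=7.2777  idx=[0, 1, 2, 3, 5, 6, 6, 7]

post_mean = 0.9127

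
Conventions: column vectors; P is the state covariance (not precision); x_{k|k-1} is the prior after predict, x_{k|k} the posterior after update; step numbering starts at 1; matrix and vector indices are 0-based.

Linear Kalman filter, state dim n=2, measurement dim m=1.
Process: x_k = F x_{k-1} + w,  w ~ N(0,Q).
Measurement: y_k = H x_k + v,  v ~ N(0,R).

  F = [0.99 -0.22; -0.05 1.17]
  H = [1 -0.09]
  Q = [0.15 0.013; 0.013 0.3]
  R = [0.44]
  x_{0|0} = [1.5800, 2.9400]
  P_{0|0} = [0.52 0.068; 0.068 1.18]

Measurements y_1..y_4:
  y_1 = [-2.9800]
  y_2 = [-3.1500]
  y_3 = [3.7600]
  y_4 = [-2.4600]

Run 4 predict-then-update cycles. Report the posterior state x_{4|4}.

x_post = [-1.0670, 2.5960]

step 1: x^-=[0.9174, 3.3608]  P^-=[0.6871 -0.2370; -0.2370 1.9086]  S=[1.1853]  K=[0.5977; -0.3449]  nu=[-3.5949]  x^+=[-1.2314, 4.6005]  P^+=[0.2637 0.0074; 0.0074 1.7677]
step 2: x^-=[-2.2312, 5.4442]  P^-=[0.4908 -0.4465; -0.4465 2.7196]  S=[1.0332]  K=[0.5139; -0.6690]  nu=[-0.4288]  x^+=[-2.4516, 5.7311]  P^+=[0.2179 -0.0912; -0.0912 2.2571]
step 3: x^-=[-3.6879, 6.8279]  P^-=[0.5126 -0.6855; -0.6855 3.4010]  S=[1.1035]  K=[0.5204; -0.8986]  nu=[8.0624]  x^+=[0.5077, -0.4166]  P^+=[0.2137 -0.1695; -0.1695 2.5101]
step 4: x^-=[0.5943, -0.5128]  P^-=[0.5548 -0.8418; -0.8418 3.7564]  S=[1.1767]  K=[0.5358; -1.0027]  nu=[-3.1005]  x^+=[-1.0670, 2.5960]  P^+=[0.2169 -0.2096; -0.2096 2.5733]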